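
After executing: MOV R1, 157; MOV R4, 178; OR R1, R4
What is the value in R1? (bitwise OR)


Register state trace:
  MOV R1, 157  → R1 = 157 (0b10011101)
  MOV R4, 178  → R4 = 178 (0b10110010)
  OR R1, R4   → R1 = 157 OR 178 = 191 (0b10111111)
Final: R1 = 191

191


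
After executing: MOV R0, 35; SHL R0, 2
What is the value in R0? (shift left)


Register state trace:
  MOV R0, 35  → R0 = 35
  SHL R0, 2  → R0 = 35 << 2 = 35 * 2^2 = 140
Final: R0 = 140

140


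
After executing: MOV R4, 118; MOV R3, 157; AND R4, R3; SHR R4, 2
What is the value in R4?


Register state trace:
  MOV R4, 118  → R4 = 118 (0b01110110)
  MOV R3, 157  → R3 = 157 (0b10011101)
  AND R4, R3  → R4 = 118 AND 157 = 20 (0b00010100)
  SHR R4, 2  → R4 = 20 >> 2 = 5
Final: R4 = 5

5


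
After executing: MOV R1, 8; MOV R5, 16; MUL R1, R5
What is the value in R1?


Register state trace:
  MOV R1, 8  → R1 = 8
  MOV R5, 16  → R5 = 16
  MUL R1, R5  → R1 = 8 * 16 = 128
Final: R1 = 128

128


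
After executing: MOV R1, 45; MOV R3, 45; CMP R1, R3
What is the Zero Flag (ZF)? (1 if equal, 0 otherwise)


Register state trace:
  MOV R1, 45  → R1 = 45
  MOV R3, 45  → R3 = 45
  CMP R1, R3  → computes 45 - 45 = 0
  Result is zero, so values are equal
ZF = 1

1


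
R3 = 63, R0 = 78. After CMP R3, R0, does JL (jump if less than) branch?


Trace:
  R3 = 63, R0 = 78
  CMP R3, R0  → compares 63 vs 78
  JL checks: is 63 less than 78?
  63 < 78, so condition is true
Branch taken: Yes

Yes


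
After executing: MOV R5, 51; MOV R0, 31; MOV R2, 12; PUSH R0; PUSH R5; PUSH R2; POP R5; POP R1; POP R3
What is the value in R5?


Stack trace (top is rightmost):
  MOV R5, 51  → R5 = 51
  MOV R0, 31  → R0 = 31
  MOV R2, 12  → R2 = 12
  PUSH R0  → stack: [31]
  PUSH R5  → stack: [31, 51]
  PUSH R2  → stack: [31, 51, 12]
  POP R5  → R5 = 12, stack: [31, 51]
  POP R1  → R1 = 51, stack: [31]
  POP R3  → R3 = 31, stack: []
Final: R5 = 12

12


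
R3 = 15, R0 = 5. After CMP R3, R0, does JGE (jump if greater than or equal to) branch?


Trace:
  R3 = 15, R0 = 5
  CMP R3, R0  → compares 15 vs 5
  JGE checks: is 15 greater than or equal to 5?
  15 > 5, so condition is true
Branch taken: Yes

Yes


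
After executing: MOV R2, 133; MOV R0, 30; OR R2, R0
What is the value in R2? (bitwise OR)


Register state trace:
  MOV R2, 133  → R2 = 133 (0b10000101)
  MOV R0, 30  → R0 = 30 (0b00011110)
  OR R2, R0   → R2 = 133 OR 30 = 159 (0b10011111)
Final: R2 = 159

159


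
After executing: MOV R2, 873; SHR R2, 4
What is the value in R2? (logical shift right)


Register state trace:
  MOV R2, 873  → R2 = 873
  SHR R2, 4  → R2 = 873 >> 4 = 873 // 2^4 = 54
Final: R2 = 54

54


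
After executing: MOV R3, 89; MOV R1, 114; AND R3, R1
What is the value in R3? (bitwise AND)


Register state trace:
  MOV R3, 89  → R3 = 89 (0b01011001)
  MOV R1, 114  → R1 = 114 (0b01110010)
  AND R3, R1  → R3 = 89 AND 114 = 80 (0b01010000)
Final: R3 = 80

80


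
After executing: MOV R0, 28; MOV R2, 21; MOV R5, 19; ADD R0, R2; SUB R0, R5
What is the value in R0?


Register state trace:
  MOV R0, 28  → R0 = 28
  MOV R2, 21  → R2 = 21
  MOV R5, 19  → R5 = 19
  ADD R0, R2  → R0 = 28 + 21 = 49
  SUB R0, R5  → R0 = 49 - 19 = 30
Final: R0 = 30

30


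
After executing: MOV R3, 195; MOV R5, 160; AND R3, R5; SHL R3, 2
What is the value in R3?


Register state trace:
  MOV R3, 195  → R3 = 195 (0b11000011)
  MOV R5, 160  → R5 = 160 (0b10100000)
  AND R3, R5  → R3 = 195 AND 160 = 128 (0b10000000)
  SHL R3, 2  → R3 = 128 << 2 = 512
Final: R3 = 512

512


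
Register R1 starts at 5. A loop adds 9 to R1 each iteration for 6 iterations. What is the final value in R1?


Starting value: R1 = 5
  Iter 1: R1 = 5 + 9 = 14
  Iter 2: R1 = 14 + 9 = 23
  Iter 3: R1 = 23 + 9 = 32
  Iter 4: R1 = 32 + 9 = 41
  Iter 5: R1 = 41 + 9 = 50
  Iter 6: R1 = 50 + 9 = 59
Final: R1 = 59

59


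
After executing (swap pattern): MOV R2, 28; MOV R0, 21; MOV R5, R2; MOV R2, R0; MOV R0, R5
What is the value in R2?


Register state trace (swap pattern):
  MOV R2, 28  → R2 = 28
  MOV R0, 21  → R0 = 21
  MOV R5, R2  → R5 = 28  (save R2)
  MOV R2, R0  → R2 = 21  (R2 gets R0's value)
  MOV R0, R5  → R0 = 28  (R0 gets saved value)
Final: R2 = 21

21


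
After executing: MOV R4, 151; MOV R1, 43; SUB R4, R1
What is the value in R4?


Register state trace:
  MOV R4, 151  → R4 = 151
  MOV R1, 43  → R1 = 43
  SUB R4, R1  → R4 = 151 - 43 = 108
Final: R4 = 108

108


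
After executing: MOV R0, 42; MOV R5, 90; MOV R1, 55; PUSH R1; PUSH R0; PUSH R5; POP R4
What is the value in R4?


Stack trace (top is rightmost):
  MOV R0, 42  → R0 = 42
  MOV R5, 90  → R5 = 90
  MOV R1, 55  → R1 = 55
  PUSH R1  → stack: [55]
  PUSH R0  → stack: [55, 42]
  PUSH R5  → stack: [55, 42, 90]
  POP R4  → R4 = 90, stack: [55, 42]
Final: R4 = 90

90


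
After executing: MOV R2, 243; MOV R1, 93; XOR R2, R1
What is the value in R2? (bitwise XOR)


Register state trace:
  MOV R2, 243  → R2 = 243 (0b11110011)
  MOV R1, 93  → R1 = 93 (0b01011101)
  XOR R2, R1  → R2 = 243 XOR 93 = 174 (0b10101110)
Final: R2 = 174

174


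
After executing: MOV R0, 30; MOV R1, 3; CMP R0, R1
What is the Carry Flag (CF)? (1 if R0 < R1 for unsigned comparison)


Register state trace:
  MOV R0, 30  → R0 = 30
  MOV R1, 3  → R1 = 3
  CMP R0, R1  → unsigned 30 - 3: no borrow
  30 >= 3, so CF = 0
CF = 0

0


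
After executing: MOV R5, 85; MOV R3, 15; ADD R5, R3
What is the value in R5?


Register state trace:
  MOV R5, 85  → R5 = 85
  MOV R3, 15  → R3 = 15
  ADD R5, R3  → R5 = 85 + 15 = 100
Final: R5 = 100

100


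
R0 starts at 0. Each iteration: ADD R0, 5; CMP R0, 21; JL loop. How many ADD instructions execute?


Loop trace (R0 starts at 0, target 21, step 5):
  ADD #1: R0 = 0 + 5 = 5  → 5 < 21, loop
  ADD #2: R0 = 5 + 5 = 10  → 10 < 21, loop
  ADD #3: R0 = 10 + 5 = 15  → 15 < 21, loop
  ADD #4: R0 = 15 + 5 = 20  → 20 < 21, loop
  ADD #5: R0 = 20 + 5 = 25  → 25 >= 21, exit
Total ADD instructions: 5

5


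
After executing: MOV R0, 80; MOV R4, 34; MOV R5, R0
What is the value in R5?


Register state trace:
  MOV R0, 80  → R0 = 80
  MOV R4, 34  → R4 = 34
  MOV R5, R0  → R5 = 80
Final: R5 = 80

80


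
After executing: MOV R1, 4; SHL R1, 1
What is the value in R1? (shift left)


Register state trace:
  MOV R1, 4  → R1 = 4
  SHL R1, 1  → R1 = 4 << 1 = 4 * 2^1 = 8
Final: R1 = 8

8


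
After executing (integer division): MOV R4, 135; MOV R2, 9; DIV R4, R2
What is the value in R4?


Register state trace:
  MOV R4, 135  → R4 = 135
  MOV R2, 9  → R2 = 9
  DIV R4, R2  → R4 = 135 // 9 = 15
Final: R4 = 15

15


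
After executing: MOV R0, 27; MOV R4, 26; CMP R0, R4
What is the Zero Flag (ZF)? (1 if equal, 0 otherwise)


Register state trace:
  MOV R0, 27  → R0 = 27
  MOV R4, 26  → R4 = 26
  CMP R0, R4  → computes 27 - 26 = 1
  Result is nonzero, so values are not equal
ZF = 0

0


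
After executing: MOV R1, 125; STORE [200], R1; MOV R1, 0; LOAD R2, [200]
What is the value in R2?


Register and memory trace:
  MOV R1, 125  → R1 = 125
  STORE [200], R1  → mem[200] = 125
  MOV R1, 0  → R1 = 0
  LOAD R2, [200]  → R2 = mem[200] = 125
Final: R2 = 125

125


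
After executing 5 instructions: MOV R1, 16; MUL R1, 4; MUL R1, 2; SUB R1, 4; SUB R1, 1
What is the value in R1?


Register state trace:
  MOV R1, 16  → R1 = 16
  MUL R1, 4  → R1 = 16 * 4 = 64
  MUL R1, 2  → R1 = 64 * 2 = 128
  SUB R1, 4  → R1 = 128 - 4 = 124
  SUB R1, 1  → R1 = 124 - 1 = 123
Final: R1 = 123

123


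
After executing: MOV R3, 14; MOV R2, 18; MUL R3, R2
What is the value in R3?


Register state trace:
  MOV R3, 14  → R3 = 14
  MOV R2, 18  → R2 = 18
  MUL R3, R2  → R3 = 14 * 18 = 252
Final: R3 = 252

252


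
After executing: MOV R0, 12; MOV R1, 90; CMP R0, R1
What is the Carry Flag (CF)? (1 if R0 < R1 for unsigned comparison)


Register state trace:
  MOV R0, 12  → R0 = 12
  MOV R1, 90  → R1 = 90
  CMP R0, R1  → unsigned 12 - 90: borrow occurs
  12 < 90, so CF = 1
CF = 1

1


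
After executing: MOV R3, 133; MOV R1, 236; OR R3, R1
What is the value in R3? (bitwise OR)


Register state trace:
  MOV R3, 133  → R3 = 133 (0b10000101)
  MOV R1, 236  → R1 = 236 (0b11101100)
  OR R3, R1   → R3 = 133 OR 236 = 237 (0b11101101)
Final: R3 = 237

237


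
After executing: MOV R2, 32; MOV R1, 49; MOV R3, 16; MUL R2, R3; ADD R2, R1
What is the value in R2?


Register state trace:
  MOV R2, 32  → R2 = 32
  MOV R1, 49  → R1 = 49
  MOV R3, 16  → R3 = 16
  MUL R2, R3  → R2 = 32 * 16 = 512
  ADD R2, R1  → R2 = 512 + 49 = 561
Final: R2 = 561

561


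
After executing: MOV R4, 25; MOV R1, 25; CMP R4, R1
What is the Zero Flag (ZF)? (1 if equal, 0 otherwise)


Register state trace:
  MOV R4, 25  → R4 = 25
  MOV R1, 25  → R1 = 25
  CMP R4, R1  → computes 25 - 25 = 0
  Result is zero, so values are equal
ZF = 1

1


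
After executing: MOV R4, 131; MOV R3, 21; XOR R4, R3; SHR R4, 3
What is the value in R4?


Register state trace:
  MOV R4, 131  → R4 = 131 (0b10000011)
  MOV R3, 21  → R3 = 21 (0b00010101)
  XOR R4, R3  → R4 = 131 XOR 21 = 150 (0b10010110)
  SHR R4, 3  → R4 = 150 >> 3 = 18
Final: R4 = 18

18


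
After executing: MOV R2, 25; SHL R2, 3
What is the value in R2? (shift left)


Register state trace:
  MOV R2, 25  → R2 = 25
  SHL R2, 3  → R2 = 25 << 3 = 25 * 2^3 = 200
Final: R2 = 200

200


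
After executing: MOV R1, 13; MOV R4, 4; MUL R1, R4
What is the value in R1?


Register state trace:
  MOV R1, 13  → R1 = 13
  MOV R4, 4  → R4 = 4
  MUL R1, R4  → R1 = 13 * 4 = 52
Final: R1 = 52

52


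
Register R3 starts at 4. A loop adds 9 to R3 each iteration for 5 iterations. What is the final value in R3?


Starting value: R3 = 4
  Iter 1: R3 = 4 + 9 = 13
  Iter 2: R3 = 13 + 9 = 22
  Iter 3: R3 = 22 + 9 = 31
  Iter 4: R3 = 31 + 9 = 40
  Iter 5: R3 = 40 + 9 = 49
Final: R3 = 49

49


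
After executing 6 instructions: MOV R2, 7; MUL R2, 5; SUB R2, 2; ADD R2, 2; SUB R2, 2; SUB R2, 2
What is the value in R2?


Register state trace:
  MOV R2, 7  → R2 = 7
  MUL R2, 5  → R2 = 7 * 5 = 35
  SUB R2, 2  → R2 = 35 - 2 = 33
  ADD R2, 2  → R2 = 33 + 2 = 35
  SUB R2, 2  → R2 = 35 - 2 = 33
  SUB R2, 2  → R2 = 33 - 2 = 31
Final: R2 = 31

31


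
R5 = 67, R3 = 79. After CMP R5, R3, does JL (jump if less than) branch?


Trace:
  R5 = 67, R3 = 79
  CMP R5, R3  → compares 67 vs 79
  JL checks: is 67 less than 79?
  67 < 79, so condition is true
Branch taken: Yes

Yes


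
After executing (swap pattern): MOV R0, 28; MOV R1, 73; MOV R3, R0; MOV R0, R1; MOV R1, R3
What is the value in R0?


Register state trace (swap pattern):
  MOV R0, 28  → R0 = 28
  MOV R1, 73  → R1 = 73
  MOV R3, R0  → R3 = 28  (save R0)
  MOV R0, R1  → R0 = 73  (R0 gets R1's value)
  MOV R1, R3  → R1 = 28  (R1 gets saved value)
Final: R0 = 73

73


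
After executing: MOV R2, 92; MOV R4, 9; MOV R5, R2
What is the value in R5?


Register state trace:
  MOV R2, 92  → R2 = 92
  MOV R4, 9  → R4 = 9
  MOV R5, R2  → R5 = 92
Final: R5 = 92

92


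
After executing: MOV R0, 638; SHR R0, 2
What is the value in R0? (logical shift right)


Register state trace:
  MOV R0, 638  → R0 = 638
  SHR R0, 2  → R0 = 638 >> 2 = 638 // 2^2 = 159
Final: R0 = 159

159


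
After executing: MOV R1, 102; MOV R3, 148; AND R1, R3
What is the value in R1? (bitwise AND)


Register state trace:
  MOV R1, 102  → R1 = 102 (0b01100110)
  MOV R3, 148  → R3 = 148 (0b10010100)
  AND R1, R3  → R1 = 102 AND 148 = 4 (0b00000100)
Final: R1 = 4

4


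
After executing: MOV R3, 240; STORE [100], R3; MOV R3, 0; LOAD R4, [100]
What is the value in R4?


Register and memory trace:
  MOV R3, 240  → R3 = 240
  STORE [100], R3  → mem[100] = 240
  MOV R3, 0  → R3 = 0
  LOAD R4, [100]  → R4 = mem[100] = 240
Final: R4 = 240

240


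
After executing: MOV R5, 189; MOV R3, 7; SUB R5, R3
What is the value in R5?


Register state trace:
  MOV R5, 189  → R5 = 189
  MOV R3, 7  → R3 = 7
  SUB R5, R3  → R5 = 189 - 7 = 182
Final: R5 = 182

182


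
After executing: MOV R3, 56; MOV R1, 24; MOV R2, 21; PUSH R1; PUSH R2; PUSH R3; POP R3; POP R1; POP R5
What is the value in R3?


Stack trace (top is rightmost):
  MOV R3, 56  → R3 = 56
  MOV R1, 24  → R1 = 24
  MOV R2, 21  → R2 = 21
  PUSH R1  → stack: [24]
  PUSH R2  → stack: [24, 21]
  PUSH R3  → stack: [24, 21, 56]
  POP R3  → R3 = 56, stack: [24, 21]
  POP R1  → R1 = 21, stack: [24]
  POP R5  → R5 = 24, stack: []
Final: R3 = 56

56


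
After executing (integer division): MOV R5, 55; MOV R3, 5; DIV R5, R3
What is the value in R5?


Register state trace:
  MOV R5, 55  → R5 = 55
  MOV R3, 5  → R3 = 5
  DIV R5, R3  → R5 = 55 // 5 = 11
Final: R5 = 11

11


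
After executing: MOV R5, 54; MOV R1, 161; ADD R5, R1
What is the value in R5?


Register state trace:
  MOV R5, 54  → R5 = 54
  MOV R1, 161  → R1 = 161
  ADD R5, R1  → R5 = 54 + 161 = 215
Final: R5 = 215

215


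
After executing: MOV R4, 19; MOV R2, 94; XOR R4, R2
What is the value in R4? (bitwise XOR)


Register state trace:
  MOV R4, 19  → R4 = 19 (0b00010011)
  MOV R2, 94  → R2 = 94 (0b01011110)
  XOR R4, R2  → R4 = 19 XOR 94 = 77 (0b01001101)
Final: R4 = 77

77


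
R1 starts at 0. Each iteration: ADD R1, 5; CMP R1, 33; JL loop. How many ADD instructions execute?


Loop trace (R1 starts at 0, target 33, step 5):
  ADD #1: R1 = 0 + 5 = 5  → 5 < 33, loop
  ADD #2: R1 = 5 + 5 = 10  → 10 < 33, loop
  ADD #3: R1 = 10 + 5 = 15  → 15 < 33, loop
  ADD #4: R1 = 15 + 5 = 20  → 20 < 33, loop
  ADD #5: R1 = 20 + 5 = 25  → 25 < 33, loop
  ADD #6: R1 = 25 + 5 = 30  → 30 < 33, loop
  ADD #7: R1 = 30 + 5 = 35  → 35 >= 33, exit
Total ADD instructions: 7

7


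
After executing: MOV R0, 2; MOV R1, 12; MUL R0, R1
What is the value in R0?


Register state trace:
  MOV R0, 2  → R0 = 2
  MOV R1, 12  → R1 = 12
  MUL R0, R1  → R0 = 2 * 12 = 24
Final: R0 = 24

24


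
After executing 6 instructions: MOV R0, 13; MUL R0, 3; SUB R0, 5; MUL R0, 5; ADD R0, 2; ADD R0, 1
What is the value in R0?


Register state trace:
  MOV R0, 13  → R0 = 13
  MUL R0, 3  → R0 = 13 * 3 = 39
  SUB R0, 5  → R0 = 39 - 5 = 34
  MUL R0, 5  → R0 = 34 * 5 = 170
  ADD R0, 2  → R0 = 170 + 2 = 172
  ADD R0, 1  → R0 = 172 + 1 = 173
Final: R0 = 173

173


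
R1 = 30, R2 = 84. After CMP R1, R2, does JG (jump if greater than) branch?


Trace:
  R1 = 30, R2 = 84
  CMP R1, R2  → compares 30 vs 84
  JG checks: is 30 greater than 84?
  30 < 84, so condition is false
Branch taken: No

No


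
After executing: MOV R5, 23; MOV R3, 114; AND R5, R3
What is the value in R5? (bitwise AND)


Register state trace:
  MOV R5, 23  → R5 = 23 (0b00010111)
  MOV R3, 114  → R3 = 114 (0b01110010)
  AND R5, R3  → R5 = 23 AND 114 = 18 (0b00010010)
Final: R5 = 18

18


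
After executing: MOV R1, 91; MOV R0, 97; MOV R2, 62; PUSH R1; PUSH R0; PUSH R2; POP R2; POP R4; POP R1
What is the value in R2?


Stack trace (top is rightmost):
  MOV R1, 91  → R1 = 91
  MOV R0, 97  → R0 = 97
  MOV R2, 62  → R2 = 62
  PUSH R1  → stack: [91]
  PUSH R0  → stack: [91, 97]
  PUSH R2  → stack: [91, 97, 62]
  POP R2  → R2 = 62, stack: [91, 97]
  POP R4  → R4 = 97, stack: [91]
  POP R1  → R1 = 91, stack: []
Final: R2 = 62

62


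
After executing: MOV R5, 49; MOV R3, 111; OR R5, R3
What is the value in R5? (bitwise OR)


Register state trace:
  MOV R5, 49  → R5 = 49 (0b00110001)
  MOV R3, 111  → R3 = 111 (0b01101111)
  OR R5, R3   → R5 = 49 OR 111 = 127 (0b01111111)
Final: R5 = 127

127


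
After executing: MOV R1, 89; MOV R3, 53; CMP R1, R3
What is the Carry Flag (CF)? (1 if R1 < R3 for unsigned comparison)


Register state trace:
  MOV R1, 89  → R1 = 89
  MOV R3, 53  → R3 = 53
  CMP R1, R3  → unsigned 89 - 53: no borrow
  89 >= 53, so CF = 0
CF = 0

0


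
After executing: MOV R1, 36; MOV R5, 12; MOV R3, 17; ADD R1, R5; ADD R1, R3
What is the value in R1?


Register state trace:
  MOV R1, 36  → R1 = 36
  MOV R5, 12  → R5 = 12
  MOV R3, 17  → R3 = 17
  ADD R1, R5  → R1 = 36 + 12 = 48
  ADD R1, R3  → R1 = 48 + 17 = 65
Final: R1 = 65

65


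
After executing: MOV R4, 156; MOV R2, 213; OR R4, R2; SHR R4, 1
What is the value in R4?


Register state trace:
  MOV R4, 156  → R4 = 156 (0b10011100)
  MOV R2, 213  → R2 = 213 (0b11010101)
  OR R4, R2  → R4 = 156 OR 213 = 221 (0b11011101)
  SHR R4, 1  → R4 = 221 >> 1 = 110
Final: R4 = 110

110


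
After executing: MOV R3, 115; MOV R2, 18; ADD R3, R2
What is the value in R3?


Register state trace:
  MOV R3, 115  → R3 = 115
  MOV R2, 18  → R2 = 18
  ADD R3, R2  → R3 = 115 + 18 = 133
Final: R3 = 133

133


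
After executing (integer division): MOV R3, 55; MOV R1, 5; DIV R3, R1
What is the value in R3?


Register state trace:
  MOV R3, 55  → R3 = 55
  MOV R1, 5  → R1 = 5
  DIV R3, R1  → R3 = 55 // 5 = 11
Final: R3 = 11

11


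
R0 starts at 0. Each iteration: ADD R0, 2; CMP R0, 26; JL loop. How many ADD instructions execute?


Loop trace (R0 starts at 0, target 26, step 2):
  ADD #1: R0 = 0 + 2 = 2  → 2 < 26, loop
  ADD #2: R0 = 2 + 2 = 4  → 4 < 26, loop
  ADD #3: R0 = 4 + 2 = 6  → 6 < 26, loop
  ADD #4: R0 = 6 + 2 = 8  → 8 < 26, loop
  ADD #5: R0 = 8 + 2 = 10  → 10 < 26, loop
  ADD #6: R0 = 10 + 2 = 12  → 12 < 26, loop
  ADD #7: R0 = 12 + 2 = 14  → 14 < 26, loop
  ADD #8: R0 = 14 + 2 = 16  → 16 < 26, loop
  ADD #9: R0 = 16 + 2 = 18  → 18 < 26, loop
  ADD #10: R0 = 18 + 2 = 20  → 20 < 26, loop
  ADD #11: R0 = 20 + 2 = 22  → 22 < 26, loop
  ADD #12: R0 = 22 + 2 = 24  → 24 < 26, loop
  ADD #13: R0 = 24 + 2 = 26  → 26 >= 26, exit
Total ADD instructions: 13

13


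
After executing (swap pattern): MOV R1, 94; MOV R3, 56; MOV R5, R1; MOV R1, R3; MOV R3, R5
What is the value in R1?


Register state trace (swap pattern):
  MOV R1, 94  → R1 = 94
  MOV R3, 56  → R3 = 56
  MOV R5, R1  → R5 = 94  (save R1)
  MOV R1, R3  → R1 = 56  (R1 gets R3's value)
  MOV R3, R5  → R3 = 94  (R3 gets saved value)
Final: R1 = 56

56


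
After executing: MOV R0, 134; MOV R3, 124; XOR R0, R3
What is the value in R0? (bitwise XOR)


Register state trace:
  MOV R0, 134  → R0 = 134 (0b10000110)
  MOV R3, 124  → R3 = 124 (0b01111100)
  XOR R0, R3  → R0 = 134 XOR 124 = 250 (0b11111010)
Final: R0 = 250

250


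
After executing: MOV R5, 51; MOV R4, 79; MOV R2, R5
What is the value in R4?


Register state trace:
  MOV R5, 51  → R5 = 51
  MOV R4, 79  → R4 = 79
  MOV R2, R5  → R2 = 51
Final: R4 = 79

79


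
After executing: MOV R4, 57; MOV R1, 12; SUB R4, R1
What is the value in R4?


Register state trace:
  MOV R4, 57  → R4 = 57
  MOV R1, 12  → R1 = 12
  SUB R4, R1  → R4 = 57 - 12 = 45
Final: R4 = 45

45


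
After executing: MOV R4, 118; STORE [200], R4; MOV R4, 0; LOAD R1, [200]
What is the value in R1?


Register and memory trace:
  MOV R4, 118  → R4 = 118
  STORE [200], R4  → mem[200] = 118
  MOV R4, 0  → R4 = 0
  LOAD R1, [200]  → R1 = mem[200] = 118
Final: R1 = 118

118


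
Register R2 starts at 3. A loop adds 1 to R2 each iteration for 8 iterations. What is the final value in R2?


Starting value: R2 = 3
  Iter 1: R2 = 3 + 1 = 4
  Iter 2: R2 = 4 + 1 = 5
  Iter 3: R2 = 5 + 1 = 6
  Iter 4: R2 = 6 + 1 = 7
  Iter 5: R2 = 7 + 1 = 8
  Iter 6: R2 = 8 + 1 = 9
  Iter 7: R2 = 9 + 1 = 10
  Iter 8: R2 = 10 + 1 = 11
Final: R2 = 11

11


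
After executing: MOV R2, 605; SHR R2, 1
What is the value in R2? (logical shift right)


Register state trace:
  MOV R2, 605  → R2 = 605
  SHR R2, 1  → R2 = 605 >> 1 = 605 // 2^1 = 302
Final: R2 = 302

302


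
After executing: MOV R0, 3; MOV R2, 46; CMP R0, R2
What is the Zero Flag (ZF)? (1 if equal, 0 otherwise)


Register state trace:
  MOV R0, 3  → R0 = 3
  MOV R2, 46  → R2 = 46
  CMP R0, R2  → computes 3 - 46 = -43
  Result is nonzero, so values are not equal
ZF = 0

0


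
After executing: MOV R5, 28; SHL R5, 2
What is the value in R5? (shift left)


Register state trace:
  MOV R5, 28  → R5 = 28
  SHL R5, 2  → R5 = 28 << 2 = 28 * 2^2 = 112
Final: R5 = 112

112


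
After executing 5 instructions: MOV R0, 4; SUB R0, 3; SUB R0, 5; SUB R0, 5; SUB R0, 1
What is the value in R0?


Register state trace:
  MOV R0, 4  → R0 = 4
  SUB R0, 3  → R0 = 4 - 3 = 1
  SUB R0, 5  → R0 = 1 - 5 = -4
  SUB R0, 5  → R0 = -4 - 5 = -9
  SUB R0, 1  → R0 = -9 - 1 = -10
Final: R0 = -10

-10


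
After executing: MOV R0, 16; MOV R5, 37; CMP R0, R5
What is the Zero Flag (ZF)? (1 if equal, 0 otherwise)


Register state trace:
  MOV R0, 16  → R0 = 16
  MOV R5, 37  → R5 = 37
  CMP R0, R5  → computes 16 - 37 = -21
  Result is nonzero, so values are not equal
ZF = 0

0


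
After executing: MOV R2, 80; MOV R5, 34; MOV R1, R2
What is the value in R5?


Register state trace:
  MOV R2, 80  → R2 = 80
  MOV R5, 34  → R5 = 34
  MOV R1, R2  → R1 = 80
Final: R5 = 34

34


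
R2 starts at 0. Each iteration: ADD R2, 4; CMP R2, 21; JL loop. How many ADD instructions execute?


Loop trace (R2 starts at 0, target 21, step 4):
  ADD #1: R2 = 0 + 4 = 4  → 4 < 21, loop
  ADD #2: R2 = 4 + 4 = 8  → 8 < 21, loop
  ADD #3: R2 = 8 + 4 = 12  → 12 < 21, loop
  ADD #4: R2 = 12 + 4 = 16  → 16 < 21, loop
  ADD #5: R2 = 16 + 4 = 20  → 20 < 21, loop
  ADD #6: R2 = 20 + 4 = 24  → 24 >= 21, exit
Total ADD instructions: 6

6


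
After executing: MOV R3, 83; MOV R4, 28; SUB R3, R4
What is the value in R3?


Register state trace:
  MOV R3, 83  → R3 = 83
  MOV R4, 28  → R4 = 28
  SUB R3, R4  → R3 = 83 - 28 = 55
Final: R3 = 55

55


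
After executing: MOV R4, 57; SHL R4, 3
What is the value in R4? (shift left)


Register state trace:
  MOV R4, 57  → R4 = 57
  SHL R4, 3  → R4 = 57 << 3 = 57 * 2^3 = 456
Final: R4 = 456

456


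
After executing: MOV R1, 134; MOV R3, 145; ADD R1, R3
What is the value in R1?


Register state trace:
  MOV R1, 134  → R1 = 134
  MOV R3, 145  → R3 = 145
  ADD R1, R3  → R1 = 134 + 145 = 279
Final: R1 = 279

279


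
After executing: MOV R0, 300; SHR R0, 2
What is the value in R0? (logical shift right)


Register state trace:
  MOV R0, 300  → R0 = 300
  SHR R0, 2  → R0 = 300 >> 2 = 300 // 2^2 = 75
Final: R0 = 75

75


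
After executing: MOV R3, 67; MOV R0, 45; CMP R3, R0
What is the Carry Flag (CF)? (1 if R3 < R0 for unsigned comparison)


Register state trace:
  MOV R3, 67  → R3 = 67
  MOV R0, 45  → R0 = 45
  CMP R3, R0  → unsigned 67 - 45: no borrow
  67 >= 45, so CF = 0
CF = 0

0


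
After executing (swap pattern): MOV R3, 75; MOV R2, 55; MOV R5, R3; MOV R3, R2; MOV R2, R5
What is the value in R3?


Register state trace (swap pattern):
  MOV R3, 75  → R3 = 75
  MOV R2, 55  → R2 = 55
  MOV R5, R3  → R5 = 75  (save R3)
  MOV R3, R2  → R3 = 55  (R3 gets R2's value)
  MOV R2, R5  → R2 = 75  (R2 gets saved value)
Final: R3 = 55

55


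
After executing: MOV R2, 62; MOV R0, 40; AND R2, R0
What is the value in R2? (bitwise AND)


Register state trace:
  MOV R2, 62  → R2 = 62 (0b00111110)
  MOV R0, 40  → R0 = 40 (0b00101000)
  AND R2, R0  → R2 = 62 AND 40 = 40 (0b00101000)
Final: R2 = 40

40


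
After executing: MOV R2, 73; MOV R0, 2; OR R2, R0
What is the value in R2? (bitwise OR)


Register state trace:
  MOV R2, 73  → R2 = 73 (0b01001001)
  MOV R0, 2  → R0 = 2 (0b00000010)
  OR R2, R0   → R2 = 73 OR 2 = 75 (0b01001011)
Final: R2 = 75

75


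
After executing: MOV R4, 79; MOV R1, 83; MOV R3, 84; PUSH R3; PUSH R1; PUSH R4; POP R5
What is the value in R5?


Stack trace (top is rightmost):
  MOV R4, 79  → R4 = 79
  MOV R1, 83  → R1 = 83
  MOV R3, 84  → R3 = 84
  PUSH R3  → stack: [84]
  PUSH R1  → stack: [84, 83]
  PUSH R4  → stack: [84, 83, 79]
  POP R5  → R5 = 79, stack: [84, 83]
Final: R5 = 79

79


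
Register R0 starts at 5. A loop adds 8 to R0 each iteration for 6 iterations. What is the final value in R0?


Starting value: R0 = 5
  Iter 1: R0 = 5 + 8 = 13
  Iter 2: R0 = 13 + 8 = 21
  Iter 3: R0 = 21 + 8 = 29
  Iter 4: R0 = 29 + 8 = 37
  Iter 5: R0 = 37 + 8 = 45
  Iter 6: R0 = 45 + 8 = 53
Final: R0 = 53

53


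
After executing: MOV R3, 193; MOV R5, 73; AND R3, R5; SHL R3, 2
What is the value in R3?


Register state trace:
  MOV R3, 193  → R3 = 193 (0b11000001)
  MOV R5, 73  → R5 = 73 (0b01001001)
  AND R3, R5  → R3 = 193 AND 73 = 65 (0b01000001)
  SHL R3, 2  → R3 = 65 << 2 = 260
Final: R3 = 260

260


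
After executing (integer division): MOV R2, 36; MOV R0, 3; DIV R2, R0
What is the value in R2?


Register state trace:
  MOV R2, 36  → R2 = 36
  MOV R0, 3  → R0 = 3
  DIV R2, R0  → R2 = 36 // 3 = 12
Final: R2 = 12

12


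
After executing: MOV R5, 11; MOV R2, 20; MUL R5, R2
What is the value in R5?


Register state trace:
  MOV R5, 11  → R5 = 11
  MOV R2, 20  → R2 = 20
  MUL R5, R2  → R5 = 11 * 20 = 220
Final: R5 = 220

220


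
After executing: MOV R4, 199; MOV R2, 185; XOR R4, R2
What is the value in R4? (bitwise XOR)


Register state trace:
  MOV R4, 199  → R4 = 199 (0b11000111)
  MOV R2, 185  → R2 = 185 (0b10111001)
  XOR R4, R2  → R4 = 199 XOR 185 = 126 (0b01111110)
Final: R4 = 126

126


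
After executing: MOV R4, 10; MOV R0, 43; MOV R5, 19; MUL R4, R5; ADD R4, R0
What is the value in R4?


Register state trace:
  MOV R4, 10  → R4 = 10
  MOV R0, 43  → R0 = 43
  MOV R5, 19  → R5 = 19
  MUL R4, R5  → R4 = 10 * 19 = 190
  ADD R4, R0  → R4 = 190 + 43 = 233
Final: R4 = 233

233


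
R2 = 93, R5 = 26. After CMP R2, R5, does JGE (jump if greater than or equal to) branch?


Trace:
  R2 = 93, R5 = 26
  CMP R2, R5  → compares 93 vs 26
  JGE checks: is 93 greater than or equal to 26?
  93 > 26, so condition is true
Branch taken: Yes

Yes


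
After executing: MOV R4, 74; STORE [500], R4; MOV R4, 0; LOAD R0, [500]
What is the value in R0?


Register and memory trace:
  MOV R4, 74  → R4 = 74
  STORE [500], R4  → mem[500] = 74
  MOV R4, 0  → R4 = 0
  LOAD R0, [500]  → R0 = mem[500] = 74
Final: R0 = 74

74


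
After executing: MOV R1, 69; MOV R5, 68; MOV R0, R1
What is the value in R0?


Register state trace:
  MOV R1, 69  → R1 = 69
  MOV R5, 68  → R5 = 68
  MOV R0, R1  → R0 = 69
Final: R0 = 69

69


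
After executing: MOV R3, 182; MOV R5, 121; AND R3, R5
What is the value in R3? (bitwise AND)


Register state trace:
  MOV R3, 182  → R3 = 182 (0b10110110)
  MOV R5, 121  → R5 = 121 (0b01111001)
  AND R3, R5  → R3 = 182 AND 121 = 48 (0b00110000)
Final: R3 = 48

48


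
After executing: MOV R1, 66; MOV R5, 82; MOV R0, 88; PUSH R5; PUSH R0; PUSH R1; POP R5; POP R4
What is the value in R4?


Stack trace (top is rightmost):
  MOV R1, 66  → R1 = 66
  MOV R5, 82  → R5 = 82
  MOV R0, 88  → R0 = 88
  PUSH R5  → stack: [82]
  PUSH R0  → stack: [82, 88]
  PUSH R1  → stack: [82, 88, 66]
  POP R5  → R5 = 66, stack: [82, 88]
  POP R4  → R4 = 88, stack: [82]
Final: R4 = 88

88


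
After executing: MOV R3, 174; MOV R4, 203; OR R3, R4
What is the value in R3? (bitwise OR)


Register state trace:
  MOV R3, 174  → R3 = 174 (0b10101110)
  MOV R4, 203  → R4 = 203 (0b11001011)
  OR R3, R4   → R3 = 174 OR 203 = 239 (0b11101111)
Final: R3 = 239

239


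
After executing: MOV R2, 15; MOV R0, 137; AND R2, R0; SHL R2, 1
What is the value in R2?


Register state trace:
  MOV R2, 15  → R2 = 15 (0b00001111)
  MOV R0, 137  → R0 = 137 (0b10001001)
  AND R2, R0  → R2 = 15 AND 137 = 9 (0b00001001)
  SHL R2, 1  → R2 = 9 << 1 = 18
Final: R2 = 18

18


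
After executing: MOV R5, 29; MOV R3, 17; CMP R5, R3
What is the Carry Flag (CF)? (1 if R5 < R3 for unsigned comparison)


Register state trace:
  MOV R5, 29  → R5 = 29
  MOV R3, 17  → R3 = 17
  CMP R5, R3  → unsigned 29 - 17: no borrow
  29 >= 17, so CF = 0
CF = 0

0


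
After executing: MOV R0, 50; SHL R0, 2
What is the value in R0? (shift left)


Register state trace:
  MOV R0, 50  → R0 = 50
  SHL R0, 2  → R0 = 50 << 2 = 50 * 2^2 = 200
Final: R0 = 200

200


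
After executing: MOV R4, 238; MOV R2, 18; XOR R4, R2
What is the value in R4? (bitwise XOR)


Register state trace:
  MOV R4, 238  → R4 = 238 (0b11101110)
  MOV R2, 18  → R2 = 18 (0b00010010)
  XOR R4, R2  → R4 = 238 XOR 18 = 252 (0b11111100)
Final: R4 = 252

252


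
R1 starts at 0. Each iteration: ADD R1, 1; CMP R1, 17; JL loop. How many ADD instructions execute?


Loop trace (R1 starts at 0, target 17, step 1):
  ADD #1: R1 = 0 + 1 = 1  → 1 < 17, loop
  ADD #2: R1 = 1 + 1 = 2  → 2 < 17, loop
  ADD #3: R1 = 2 + 1 = 3  → 3 < 17, loop
  ADD #4: R1 = 3 + 1 = 4  → 4 < 17, loop
  ADD #5: R1 = 4 + 1 = 5  → 5 < 17, loop
  ADD #6: R1 = 5 + 1 = 6  → 6 < 17, loop
  ADD #7: R1 = 6 + 1 = 7  → 7 < 17, loop
  ADD #8: R1 = 7 + 1 = 8  → 8 < 17, loop
  ADD #9: R1 = 8 + 1 = 9  → 9 < 17, loop
  ADD #10: R1 = 9 + 1 = 10  → 10 < 17, loop
  ADD #11: R1 = 10 + 1 = 11  → 11 < 17, loop
  ADD #12: R1 = 11 + 1 = 12  → 12 < 17, loop
  ADD #13: R1 = 12 + 1 = 13  → 13 < 17, loop
  ADD #14: R1 = 13 + 1 = 14  → 14 < 17, loop
  ADD #15: R1 = 14 + 1 = 15  → 15 < 17, loop
  ADD #16: R1 = 15 + 1 = 16  → 16 < 17, loop
  ADD #17: R1 = 16 + 1 = 17  → 17 >= 17, exit
Total ADD instructions: 17

17


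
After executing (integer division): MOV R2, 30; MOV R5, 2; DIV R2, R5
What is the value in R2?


Register state trace:
  MOV R2, 30  → R2 = 30
  MOV R5, 2  → R5 = 2
  DIV R2, R5  → R2 = 30 // 2 = 15
Final: R2 = 15

15


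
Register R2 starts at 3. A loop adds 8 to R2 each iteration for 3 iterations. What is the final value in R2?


Starting value: R2 = 3
  Iter 1: R2 = 3 + 8 = 11
  Iter 2: R2 = 11 + 8 = 19
  Iter 3: R2 = 19 + 8 = 27
Final: R2 = 27

27


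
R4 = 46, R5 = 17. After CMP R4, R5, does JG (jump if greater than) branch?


Trace:
  R4 = 46, R5 = 17
  CMP R4, R5  → compares 46 vs 17
  JG checks: is 46 greater than 17?
  46 > 17, so condition is true
Branch taken: Yes

Yes


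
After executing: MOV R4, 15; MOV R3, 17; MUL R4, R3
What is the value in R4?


Register state trace:
  MOV R4, 15  → R4 = 15
  MOV R3, 17  → R3 = 17
  MUL R4, R3  → R4 = 15 * 17 = 255
Final: R4 = 255

255


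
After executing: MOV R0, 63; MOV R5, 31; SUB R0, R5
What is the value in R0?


Register state trace:
  MOV R0, 63  → R0 = 63
  MOV R5, 31  → R5 = 31
  SUB R0, R5  → R0 = 63 - 31 = 32
Final: R0 = 32

32


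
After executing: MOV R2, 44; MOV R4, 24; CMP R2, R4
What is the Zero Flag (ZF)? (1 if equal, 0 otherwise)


Register state trace:
  MOV R2, 44  → R2 = 44
  MOV R4, 24  → R4 = 24
  CMP R2, R4  → computes 44 - 24 = 20
  Result is nonzero, so values are not equal
ZF = 0

0


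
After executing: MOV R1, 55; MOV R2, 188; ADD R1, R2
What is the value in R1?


Register state trace:
  MOV R1, 55  → R1 = 55
  MOV R2, 188  → R2 = 188
  ADD R1, R2  → R1 = 55 + 188 = 243
Final: R1 = 243

243


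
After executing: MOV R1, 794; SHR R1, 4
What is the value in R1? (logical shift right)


Register state trace:
  MOV R1, 794  → R1 = 794
  SHR R1, 4  → R1 = 794 >> 4 = 794 // 2^4 = 49
Final: R1 = 49

49


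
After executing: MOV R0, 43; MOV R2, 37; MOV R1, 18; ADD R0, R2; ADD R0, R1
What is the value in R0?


Register state trace:
  MOV R0, 43  → R0 = 43
  MOV R2, 37  → R2 = 37
  MOV R1, 18  → R1 = 18
  ADD R0, R2  → R0 = 43 + 37 = 80
  ADD R0, R1  → R0 = 80 + 18 = 98
Final: R0 = 98

98


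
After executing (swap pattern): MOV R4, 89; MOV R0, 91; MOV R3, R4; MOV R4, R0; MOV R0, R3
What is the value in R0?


Register state trace (swap pattern):
  MOV R4, 89  → R4 = 89
  MOV R0, 91  → R0 = 91
  MOV R3, R4  → R3 = 89  (save R4)
  MOV R4, R0  → R4 = 91  (R4 gets R0's value)
  MOV R0, R3  → R0 = 89  (R0 gets saved value)
Final: R0 = 89

89


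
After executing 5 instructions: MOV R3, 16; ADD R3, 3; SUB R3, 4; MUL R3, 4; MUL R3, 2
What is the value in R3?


Register state trace:
  MOV R3, 16  → R3 = 16
  ADD R3, 3  → R3 = 16 + 3 = 19
  SUB R3, 4  → R3 = 19 - 4 = 15
  MUL R3, 4  → R3 = 15 * 4 = 60
  MUL R3, 2  → R3 = 60 * 2 = 120
Final: R3 = 120

120


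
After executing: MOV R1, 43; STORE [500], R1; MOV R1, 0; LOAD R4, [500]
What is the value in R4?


Register and memory trace:
  MOV R1, 43  → R1 = 43
  STORE [500], R1  → mem[500] = 43
  MOV R1, 0  → R1 = 0
  LOAD R4, [500]  → R4 = mem[500] = 43
Final: R4 = 43

43


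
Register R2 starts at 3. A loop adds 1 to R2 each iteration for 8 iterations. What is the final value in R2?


Starting value: R2 = 3
  Iter 1: R2 = 3 + 1 = 4
  Iter 2: R2 = 4 + 1 = 5
  Iter 3: R2 = 5 + 1 = 6
  Iter 4: R2 = 6 + 1 = 7
  Iter 5: R2 = 7 + 1 = 8
  Iter 6: R2 = 8 + 1 = 9
  Iter 7: R2 = 9 + 1 = 10
  Iter 8: R2 = 10 + 1 = 11
Final: R2 = 11

11


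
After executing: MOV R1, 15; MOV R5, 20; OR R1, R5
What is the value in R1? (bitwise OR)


Register state trace:
  MOV R1, 15  → R1 = 15 (0b00001111)
  MOV R5, 20  → R5 = 20 (0b00010100)
  OR R1, R5   → R1 = 15 OR 20 = 31 (0b00011111)
Final: R1 = 31

31


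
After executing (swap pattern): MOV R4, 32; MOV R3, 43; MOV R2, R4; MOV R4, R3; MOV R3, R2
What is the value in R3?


Register state trace (swap pattern):
  MOV R4, 32  → R4 = 32
  MOV R3, 43  → R3 = 43
  MOV R2, R4  → R2 = 32  (save R4)
  MOV R4, R3  → R4 = 43  (R4 gets R3's value)
  MOV R3, R2  → R3 = 32  (R3 gets saved value)
Final: R3 = 32

32


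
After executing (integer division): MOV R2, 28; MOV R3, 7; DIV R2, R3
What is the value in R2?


Register state trace:
  MOV R2, 28  → R2 = 28
  MOV R3, 7  → R3 = 7
  DIV R2, R3  → R2 = 28 // 7 = 4
Final: R2 = 4

4


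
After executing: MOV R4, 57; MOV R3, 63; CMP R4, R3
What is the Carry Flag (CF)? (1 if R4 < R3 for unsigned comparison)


Register state trace:
  MOV R4, 57  → R4 = 57
  MOV R3, 63  → R3 = 63
  CMP R4, R3  → unsigned 57 - 63: borrow occurs
  57 < 63, so CF = 1
CF = 1

1


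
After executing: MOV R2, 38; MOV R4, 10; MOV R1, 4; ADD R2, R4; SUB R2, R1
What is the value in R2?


Register state trace:
  MOV R2, 38  → R2 = 38
  MOV R4, 10  → R4 = 10
  MOV R1, 4  → R1 = 4
  ADD R2, R4  → R2 = 38 + 10 = 48
  SUB R2, R1  → R2 = 48 - 4 = 44
Final: R2 = 44

44


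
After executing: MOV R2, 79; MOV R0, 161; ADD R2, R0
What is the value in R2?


Register state trace:
  MOV R2, 79  → R2 = 79
  MOV R0, 161  → R0 = 161
  ADD R2, R0  → R2 = 79 + 161 = 240
Final: R2 = 240

240


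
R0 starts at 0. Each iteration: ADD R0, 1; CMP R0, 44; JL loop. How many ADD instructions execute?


Loop trace (R0 starts at 0, target 44, step 1):
  ADD #1: R0 = 0 + 1 = 1  → 1 < 44, loop
  ADD #2: R0 = 1 + 1 = 2  → 2 < 44, loop
  ADD #3: R0 = 2 + 1 = 3  → 3 < 44, loop
  ADD #4: R0 = 3 + 1 = 4  → 4 < 44, loop
  ADD #5: R0 = 4 + 1 = 5  → 5 < 44, loop
  ADD #6: R0 = 5 + 1 = 6  → 6 < 44, loop
  ADD #7: R0 = 6 + 1 = 7  → 7 < 44, loop
  ADD #8: R0 = 7 + 1 = 8  → 8 < 44, loop
  ADD #9: R0 = 8 + 1 = 9  → 9 < 44, loop
  ADD #10: R0 = 9 + 1 = 10  → 10 < 44, loop
  ADD #11: R0 = 10 + 1 = 11  → 11 < 44, loop
  ADD #12: R0 = 11 + 1 = 12  → 12 < 44, loop
  ADD #13: R0 = 12 + 1 = 13  → 13 < 44, loop
  ADD #14: R0 = 13 + 1 = 14  → 14 < 44, loop
  ADD #15: R0 = 14 + 1 = 15  → 15 < 44, loop
  ADD #16: R0 = 15 + 1 = 16  → 16 < 44, loop
  ADD #17: R0 = 16 + 1 = 17  → 17 < 44, loop
  ADD #18: R0 = 17 + 1 = 18  → 18 < 44, loop
  ADD #19: R0 = 18 + 1 = 19  → 19 < 44, loop
  ADD #20: R0 = 19 + 1 = 20  → 20 < 44, loop
  ADD #21: R0 = 20 + 1 = 21  → 21 < 44, loop
  ADD #22: R0 = 21 + 1 = 22  → 22 < 44, loop
  ADD #23: R0 = 22 + 1 = 23  → 23 < 44, loop
  ADD #24: R0 = 23 + 1 = 24  → 24 < 44, loop
  ADD #25: R0 = 24 + 1 = 25  → 25 < 44, loop
  ADD #26: R0 = 25 + 1 = 26  → 26 < 44, loop
  ADD #27: R0 = 26 + 1 = 27  → 27 < 44, loop
  ADD #28: R0 = 27 + 1 = 28  → 28 < 44, loop
  ADD #29: R0 = 28 + 1 = 29  → 29 < 44, loop
  ADD #30: R0 = 29 + 1 = 30  → 30 < 44, loop
  ADD #31: R0 = 30 + 1 = 31  → 31 < 44, loop
  ADD #32: R0 = 31 + 1 = 32  → 32 < 44, loop
  ADD #33: R0 = 32 + 1 = 33  → 33 < 44, loop
  ADD #34: R0 = 33 + 1 = 34  → 34 < 44, loop
  ADD #35: R0 = 34 + 1 = 35  → 35 < 44, loop
  ADD #36: R0 = 35 + 1 = 36  → 36 < 44, loop
  ADD #37: R0 = 36 + 1 = 37  → 37 < 44, loop
  ADD #38: R0 = 37 + 1 = 38  → 38 < 44, loop
  ADD #39: R0 = 38 + 1 = 39  → 39 < 44, loop
  ADD #40: R0 = 39 + 1 = 40  → 40 < 44, loop
  ADD #41: R0 = 40 + 1 = 41  → 41 < 44, loop
  ADD #42: R0 = 41 + 1 = 42  → 42 < 44, loop
  ADD #43: R0 = 42 + 1 = 43  → 43 < 44, loop
  ADD #44: R0 = 43 + 1 = 44  → 44 >= 44, exit
Total ADD instructions: 44

44


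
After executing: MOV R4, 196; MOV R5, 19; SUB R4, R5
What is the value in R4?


Register state trace:
  MOV R4, 196  → R4 = 196
  MOV R5, 19  → R5 = 19
  SUB R4, R5  → R4 = 196 - 19 = 177
Final: R4 = 177

177


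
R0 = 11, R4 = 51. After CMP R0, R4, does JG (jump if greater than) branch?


Trace:
  R0 = 11, R4 = 51
  CMP R0, R4  → compares 11 vs 51
  JG checks: is 11 greater than 51?
  11 < 51, so condition is false
Branch taken: No

No


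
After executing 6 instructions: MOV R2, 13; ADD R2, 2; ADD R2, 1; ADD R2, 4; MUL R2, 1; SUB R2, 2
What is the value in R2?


Register state trace:
  MOV R2, 13  → R2 = 13
  ADD R2, 2  → R2 = 13 + 2 = 15
  ADD R2, 1  → R2 = 15 + 1 = 16
  ADD R2, 4  → R2 = 16 + 4 = 20
  MUL R2, 1  → R2 = 20 * 1 = 20
  SUB R2, 2  → R2 = 20 - 2 = 18
Final: R2 = 18

18


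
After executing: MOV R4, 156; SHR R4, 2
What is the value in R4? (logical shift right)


Register state trace:
  MOV R4, 156  → R4 = 156
  SHR R4, 2  → R4 = 156 >> 2 = 156 // 2^2 = 39
Final: R4 = 39

39


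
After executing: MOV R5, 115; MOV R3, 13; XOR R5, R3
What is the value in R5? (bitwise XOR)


Register state trace:
  MOV R5, 115  → R5 = 115 (0b01110011)
  MOV R3, 13  → R3 = 13 (0b00001101)
  XOR R5, R3  → R5 = 115 XOR 13 = 126 (0b01111110)
Final: R5 = 126

126


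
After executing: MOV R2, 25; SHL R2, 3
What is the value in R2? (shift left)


Register state trace:
  MOV R2, 25  → R2 = 25
  SHL R2, 3  → R2 = 25 << 3 = 25 * 2^3 = 200
Final: R2 = 200

200


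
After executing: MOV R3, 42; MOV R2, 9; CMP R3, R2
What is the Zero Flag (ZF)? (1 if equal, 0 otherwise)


Register state trace:
  MOV R3, 42  → R3 = 42
  MOV R2, 9  → R2 = 9
  CMP R3, R2  → computes 42 - 9 = 33
  Result is nonzero, so values are not equal
ZF = 0

0


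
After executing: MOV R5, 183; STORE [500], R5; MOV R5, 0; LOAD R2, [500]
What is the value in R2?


Register and memory trace:
  MOV R5, 183  → R5 = 183
  STORE [500], R5  → mem[500] = 183
  MOV R5, 0  → R5 = 0
  LOAD R2, [500]  → R2 = mem[500] = 183
Final: R2 = 183

183


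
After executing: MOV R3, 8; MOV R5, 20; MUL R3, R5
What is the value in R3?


Register state trace:
  MOV R3, 8  → R3 = 8
  MOV R5, 20  → R5 = 20
  MUL R3, R5  → R3 = 8 * 20 = 160
Final: R3 = 160

160


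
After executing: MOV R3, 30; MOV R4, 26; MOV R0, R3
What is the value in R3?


Register state trace:
  MOV R3, 30  → R3 = 30
  MOV R4, 26  → R4 = 26
  MOV R0, R3  → R0 = 30
Final: R3 = 30

30


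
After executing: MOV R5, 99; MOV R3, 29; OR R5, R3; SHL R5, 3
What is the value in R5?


Register state trace:
  MOV R5, 99  → R5 = 99 (0b01100011)
  MOV R3, 29  → R3 = 29 (0b00011101)
  OR R5, R3  → R5 = 99 OR 29 = 127 (0b01111111)
  SHL R5, 3  → R5 = 127 << 3 = 1016
Final: R5 = 1016

1016
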